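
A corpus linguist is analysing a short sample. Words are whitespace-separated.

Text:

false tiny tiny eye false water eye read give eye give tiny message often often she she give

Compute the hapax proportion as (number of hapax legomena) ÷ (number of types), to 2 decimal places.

0.33

Frequencies: tiny:3, eye:3, give:3, false:2, often:2, she:2, water:1, read:1, message:1
Hapax count = 3; type count = 9.
Ratio = 3 / 9 = 0.33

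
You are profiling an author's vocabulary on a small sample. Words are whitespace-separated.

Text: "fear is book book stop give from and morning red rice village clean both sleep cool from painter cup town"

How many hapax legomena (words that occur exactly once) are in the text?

16

Frequencies: book:2, from:2, fear:1, is:1, stop:1, give:1, and:1, morning:1, red:1, rice:1, village:1, clean:1, both:1, sleep:1, cool:1, painter:1, cup:1, town:1
Hapax (freq=1): and, both, clean, cool, cup, fear, give, is, morning, painter, red, rice, sleep, stop, town, village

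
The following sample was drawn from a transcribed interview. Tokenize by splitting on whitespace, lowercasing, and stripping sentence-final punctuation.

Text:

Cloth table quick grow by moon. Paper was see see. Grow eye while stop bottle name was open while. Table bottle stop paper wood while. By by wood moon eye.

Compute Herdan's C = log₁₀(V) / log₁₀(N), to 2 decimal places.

N = 30, V = 16.
log₁₀(V) = 1.204120, log₁₀(N) = 1.477121
C = 1.204120 / 1.477121 = 0.82

0.82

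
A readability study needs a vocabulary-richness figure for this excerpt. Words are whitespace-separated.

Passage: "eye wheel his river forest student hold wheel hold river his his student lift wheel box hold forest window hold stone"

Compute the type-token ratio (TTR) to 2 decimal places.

0.52

N = 21 tokens, V = 11 types.
TTR = V / N = 11 / 21 = 0.52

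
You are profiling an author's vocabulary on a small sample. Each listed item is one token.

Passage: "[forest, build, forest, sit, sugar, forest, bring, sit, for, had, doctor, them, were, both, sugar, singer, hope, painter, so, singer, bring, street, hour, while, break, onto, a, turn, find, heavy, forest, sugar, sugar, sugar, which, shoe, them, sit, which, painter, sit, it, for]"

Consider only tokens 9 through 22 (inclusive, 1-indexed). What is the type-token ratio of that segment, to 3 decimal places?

0.929

Segment tokens 9–22: for, had, doctor, them, were, both, sugar, singer, hope, painter, so, singer, bring, street
Segment N = 14, segment V = 13.
TTR = 13 / 14 = 0.929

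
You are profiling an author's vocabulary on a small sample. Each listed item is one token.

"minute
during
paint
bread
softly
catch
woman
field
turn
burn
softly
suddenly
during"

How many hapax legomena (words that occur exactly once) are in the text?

9

Frequencies: during:2, softly:2, minute:1, paint:1, bread:1, catch:1, woman:1, field:1, turn:1, burn:1, suddenly:1
Hapax (freq=1): bread, burn, catch, field, minute, paint, suddenly, turn, woman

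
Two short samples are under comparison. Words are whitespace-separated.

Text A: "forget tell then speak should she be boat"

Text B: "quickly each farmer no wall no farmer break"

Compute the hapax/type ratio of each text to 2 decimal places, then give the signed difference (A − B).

A: hapax=8, V=8, ratio=1.00
B: hapax=4, V=6, ratio=0.67
Difference = 1.00 − 0.67 = 0.33

0.33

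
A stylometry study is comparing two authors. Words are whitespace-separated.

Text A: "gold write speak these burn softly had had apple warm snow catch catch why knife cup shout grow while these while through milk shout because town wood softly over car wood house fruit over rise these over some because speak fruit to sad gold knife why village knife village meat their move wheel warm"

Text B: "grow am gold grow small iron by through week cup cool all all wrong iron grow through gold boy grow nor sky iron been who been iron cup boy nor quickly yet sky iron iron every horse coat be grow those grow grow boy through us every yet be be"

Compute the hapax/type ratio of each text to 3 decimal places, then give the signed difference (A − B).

A: hapax=19, V=35, ratio=0.543
B: hapax=12, V=25, ratio=0.480
Difference = 0.543 − 0.480 = 0.063

0.063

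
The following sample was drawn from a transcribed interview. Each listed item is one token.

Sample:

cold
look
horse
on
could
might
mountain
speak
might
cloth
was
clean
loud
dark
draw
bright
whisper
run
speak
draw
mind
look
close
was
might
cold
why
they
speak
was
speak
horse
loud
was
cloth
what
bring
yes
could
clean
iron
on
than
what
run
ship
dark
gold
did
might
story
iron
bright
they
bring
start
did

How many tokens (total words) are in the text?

Tokens: cold, look, horse, on, could, might, mountain, speak, might, cloth, was, clean, loud, dark, draw, bright, whisper, run, speak, draw, mind, look, close, was, might, cold, why, they, speak, was, speak, horse, loud, was, cloth, what, bring, yes, could, clean, iron, on, than, what, run, ship, dark, gold, did, might, story, iron, bright, they, bring, start, did
N = 57

57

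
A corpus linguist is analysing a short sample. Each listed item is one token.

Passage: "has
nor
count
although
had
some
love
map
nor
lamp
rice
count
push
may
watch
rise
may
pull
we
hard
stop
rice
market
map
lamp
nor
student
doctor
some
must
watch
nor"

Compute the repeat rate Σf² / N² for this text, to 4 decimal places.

0.0566

Frequencies: nor:4, count:2, some:2, map:2, lamp:2, rice:2, may:2, watch:2, has:1, although:1, had:1, love:1, push:1, rise:1, pull:1, we:1, hard:1, stop:1, market:1, student:1, … (2 more, each freq 1)
Σf² = 58; N² = 1024
Repeat rate = 58 / 1024 = 0.0566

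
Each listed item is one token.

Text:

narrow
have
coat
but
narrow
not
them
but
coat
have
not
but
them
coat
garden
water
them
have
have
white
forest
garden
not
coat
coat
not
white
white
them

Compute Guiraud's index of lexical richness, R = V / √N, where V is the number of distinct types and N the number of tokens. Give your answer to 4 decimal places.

N = 29, V = 10.
√N = 5.385165
R = 10 / 5.385165 = 1.8570

1.8570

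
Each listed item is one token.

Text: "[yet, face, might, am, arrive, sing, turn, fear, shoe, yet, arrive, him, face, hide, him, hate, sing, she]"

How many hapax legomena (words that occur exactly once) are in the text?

Frequencies: yet:2, face:2, arrive:2, sing:2, him:2, might:1, am:1, turn:1, fear:1, shoe:1, hide:1, hate:1, she:1
Hapax (freq=1): am, fear, hate, hide, might, she, shoe, turn

8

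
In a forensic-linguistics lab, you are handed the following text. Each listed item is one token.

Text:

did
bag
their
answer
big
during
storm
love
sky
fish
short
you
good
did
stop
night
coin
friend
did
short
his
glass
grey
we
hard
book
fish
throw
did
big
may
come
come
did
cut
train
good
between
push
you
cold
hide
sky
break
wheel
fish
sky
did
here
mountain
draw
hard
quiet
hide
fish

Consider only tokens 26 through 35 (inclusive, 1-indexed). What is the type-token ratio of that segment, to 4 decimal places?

0.8000

Segment tokens 26–35: book, fish, throw, did, big, may, come, come, did, cut
Segment N = 10, segment V = 8.
TTR = 8 / 10 = 0.8000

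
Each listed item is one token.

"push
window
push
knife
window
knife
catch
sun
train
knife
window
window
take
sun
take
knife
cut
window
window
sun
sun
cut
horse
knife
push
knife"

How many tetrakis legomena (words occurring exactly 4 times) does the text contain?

1

Frequencies: window:6, knife:6, sun:4, push:3, take:2, cut:2, catch:1, train:1, horse:1
Words with frequency 4: sun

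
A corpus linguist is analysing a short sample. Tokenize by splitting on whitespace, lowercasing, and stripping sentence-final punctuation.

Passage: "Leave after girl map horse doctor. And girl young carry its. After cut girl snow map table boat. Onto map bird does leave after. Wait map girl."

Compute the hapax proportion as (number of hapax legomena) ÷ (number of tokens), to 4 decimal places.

Frequencies: girl:4, map:4, after:3, leave:2, horse:1, doctor:1, and:1, young:1, carry:1, its:1, cut:1, snow:1, table:1, boat:1, onto:1, bird:1, does:1, wait:1
Hapax count = 14; token count = 27.
Ratio = 14 / 27 = 0.5185

0.5185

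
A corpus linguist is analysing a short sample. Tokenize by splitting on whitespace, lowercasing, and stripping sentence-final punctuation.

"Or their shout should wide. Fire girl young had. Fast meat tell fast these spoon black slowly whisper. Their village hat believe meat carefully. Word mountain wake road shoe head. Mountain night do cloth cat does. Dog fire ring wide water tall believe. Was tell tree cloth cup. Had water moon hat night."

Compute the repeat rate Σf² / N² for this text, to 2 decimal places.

Frequencies: their:2, wide:2, fire:2, had:2, fast:2, meat:2, tell:2, hat:2, believe:2, mountain:2, night:2, cloth:2, water:2, or:1, shout:1, should:1, girl:1, young:1, these:1, spoon:1, … (20 more, each freq 1)
Σf² = 79; N² = 2809
Repeat rate = 79 / 2809 = 0.03

0.03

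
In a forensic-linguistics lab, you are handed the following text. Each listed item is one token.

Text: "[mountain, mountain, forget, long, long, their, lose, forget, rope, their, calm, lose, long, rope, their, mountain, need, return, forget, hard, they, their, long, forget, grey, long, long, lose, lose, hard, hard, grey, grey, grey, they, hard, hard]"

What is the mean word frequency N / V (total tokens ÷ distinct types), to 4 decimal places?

3.0833

N = 37 tokens, V = 12 types.
Mean frequency = N / V = 37 / 12 = 3.0833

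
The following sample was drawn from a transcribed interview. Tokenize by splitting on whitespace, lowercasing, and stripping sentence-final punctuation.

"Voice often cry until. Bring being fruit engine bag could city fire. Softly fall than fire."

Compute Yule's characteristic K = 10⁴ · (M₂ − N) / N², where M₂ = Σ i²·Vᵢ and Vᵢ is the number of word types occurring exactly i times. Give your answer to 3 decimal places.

Frequencies: fire:2, voice:1, often:1, cry:1, until:1, bring:1, being:1, fruit:1, engine:1, bag:1, could:1, city:1, softly:1, fall:1, than:1
N = 16. Frequency spectrum: V_1=14, V_2=1
M₂ = 1²·14 + 2²·1 = 18
K = 10000 × (18 − 16) / 16² = 78.125

78.125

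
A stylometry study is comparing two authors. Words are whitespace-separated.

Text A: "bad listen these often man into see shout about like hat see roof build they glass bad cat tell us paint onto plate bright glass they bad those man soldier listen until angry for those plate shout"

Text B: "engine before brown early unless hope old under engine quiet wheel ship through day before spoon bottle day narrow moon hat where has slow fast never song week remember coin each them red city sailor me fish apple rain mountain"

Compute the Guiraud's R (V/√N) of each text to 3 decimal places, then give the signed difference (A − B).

A: V=27, N=37, R=4.439
B: V=37, N=40, R=5.850
Difference = 4.439 − 5.850 = -1.411

-1.411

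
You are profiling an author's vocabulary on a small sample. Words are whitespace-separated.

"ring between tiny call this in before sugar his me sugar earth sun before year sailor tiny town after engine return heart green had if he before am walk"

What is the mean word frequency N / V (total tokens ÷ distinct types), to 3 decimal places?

1.160

N = 29 tokens, V = 25 types.
Mean frequency = N / V = 29 / 25 = 1.160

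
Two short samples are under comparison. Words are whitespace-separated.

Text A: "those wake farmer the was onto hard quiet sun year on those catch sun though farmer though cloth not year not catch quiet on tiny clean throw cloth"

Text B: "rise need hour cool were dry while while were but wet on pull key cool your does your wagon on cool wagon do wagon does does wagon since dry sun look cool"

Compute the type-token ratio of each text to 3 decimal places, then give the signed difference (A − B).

TTR(A) = 18/28 = 0.643
TTR(B) = 19/32 = 0.594
Difference = 0.643 − 0.594 = 0.049

0.049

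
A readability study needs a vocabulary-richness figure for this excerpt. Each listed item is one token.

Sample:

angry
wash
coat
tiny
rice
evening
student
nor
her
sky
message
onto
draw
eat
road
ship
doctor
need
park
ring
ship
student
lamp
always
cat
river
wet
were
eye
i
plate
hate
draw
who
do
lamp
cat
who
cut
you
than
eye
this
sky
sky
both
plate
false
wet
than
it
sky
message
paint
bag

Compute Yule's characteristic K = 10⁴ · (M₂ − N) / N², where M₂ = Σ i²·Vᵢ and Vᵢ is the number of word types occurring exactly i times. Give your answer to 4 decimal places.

Frequencies: sky:4, student:2, message:2, draw:2, ship:2, lamp:2, cat:2, wet:2, eye:2, plate:2, who:2, than:2, angry:1, wash:1, coat:1, tiny:1, rice:1, evening:1, nor:1, her:1, … (21 more, each freq 1)
N = 55. Frequency spectrum: V_1=29, V_2=11, V_4=1
M₂ = 1²·29 + 2²·11 + 4²·1 = 89
K = 10000 × (89 − 55) / 55² = 112.3967

112.3967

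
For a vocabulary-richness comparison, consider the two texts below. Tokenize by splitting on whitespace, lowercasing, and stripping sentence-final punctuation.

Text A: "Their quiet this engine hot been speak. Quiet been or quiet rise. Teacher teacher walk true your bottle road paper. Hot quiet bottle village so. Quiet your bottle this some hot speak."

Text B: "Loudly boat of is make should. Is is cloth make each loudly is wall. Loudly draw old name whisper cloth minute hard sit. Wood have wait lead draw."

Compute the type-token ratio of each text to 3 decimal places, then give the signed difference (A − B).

TTR(A) = 19/32 = 0.594
TTR(B) = 20/28 = 0.714
Difference = 0.594 − 0.714 = -0.120

-0.120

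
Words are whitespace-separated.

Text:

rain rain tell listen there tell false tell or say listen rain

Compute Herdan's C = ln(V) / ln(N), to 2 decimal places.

0.78

N = 12, V = 7.
ln(V) = 1.945910, ln(N) = 2.484907
C = 1.945910 / 2.484907 = 0.78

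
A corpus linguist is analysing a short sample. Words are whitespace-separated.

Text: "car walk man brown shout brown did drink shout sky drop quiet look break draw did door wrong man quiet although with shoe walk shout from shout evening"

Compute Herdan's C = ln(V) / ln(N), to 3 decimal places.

0.899

N = 28, V = 20.
ln(V) = 2.995732, ln(N) = 3.332205
C = 2.995732 / 3.332205 = 0.899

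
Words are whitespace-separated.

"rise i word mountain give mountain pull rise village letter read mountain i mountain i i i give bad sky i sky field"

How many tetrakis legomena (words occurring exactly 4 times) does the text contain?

Frequencies: i:6, mountain:4, rise:2, give:2, sky:2, word:1, pull:1, village:1, letter:1, read:1, bad:1, field:1
Words with frequency 4: mountain

1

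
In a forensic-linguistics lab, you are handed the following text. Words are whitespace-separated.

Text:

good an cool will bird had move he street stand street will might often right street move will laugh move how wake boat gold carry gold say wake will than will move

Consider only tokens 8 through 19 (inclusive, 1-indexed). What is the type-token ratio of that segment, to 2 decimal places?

0.75

Segment tokens 8–19: he, street, stand, street, will, might, often, right, street, move, will, laugh
Segment N = 12, segment V = 9.
TTR = 9 / 12 = 0.75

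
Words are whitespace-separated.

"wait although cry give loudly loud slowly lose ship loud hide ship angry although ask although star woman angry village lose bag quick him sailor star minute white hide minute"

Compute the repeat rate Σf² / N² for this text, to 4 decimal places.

0.0556

Frequencies: although:3, loud:2, lose:2, ship:2, hide:2, angry:2, star:2, minute:2, wait:1, cry:1, give:1, loudly:1, slowly:1, ask:1, woman:1, village:1, bag:1, quick:1, him:1, sailor:1, … (1 more, each freq 1)
Σf² = 50; N² = 900
Repeat rate = 50 / 900 = 0.0556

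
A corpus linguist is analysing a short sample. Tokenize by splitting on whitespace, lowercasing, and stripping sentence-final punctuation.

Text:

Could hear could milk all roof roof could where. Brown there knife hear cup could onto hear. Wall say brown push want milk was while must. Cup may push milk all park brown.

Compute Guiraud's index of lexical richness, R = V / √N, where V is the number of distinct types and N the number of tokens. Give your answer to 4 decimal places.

3.4816

N = 33, V = 20.
√N = 5.744563
R = 20 / 5.744563 = 3.4816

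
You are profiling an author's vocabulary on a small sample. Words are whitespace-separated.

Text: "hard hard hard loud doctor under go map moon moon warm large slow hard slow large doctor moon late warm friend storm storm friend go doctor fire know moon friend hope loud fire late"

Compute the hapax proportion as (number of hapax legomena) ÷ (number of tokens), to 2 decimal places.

Frequencies: hard:4, moon:4, doctor:3, friend:3, loud:2, go:2, warm:2, large:2, slow:2, late:2, storm:2, fire:2, under:1, map:1, know:1, hope:1
Hapax count = 4; token count = 34.
Ratio = 4 / 34 = 0.12

0.12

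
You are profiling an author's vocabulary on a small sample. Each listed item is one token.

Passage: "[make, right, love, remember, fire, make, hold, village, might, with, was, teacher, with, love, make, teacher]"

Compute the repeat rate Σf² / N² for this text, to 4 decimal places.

0.1094

Frequencies: make:3, love:2, with:2, teacher:2, right:1, remember:1, fire:1, hold:1, village:1, might:1, was:1
Σf² = 28; N² = 256
Repeat rate = 28 / 256 = 0.1094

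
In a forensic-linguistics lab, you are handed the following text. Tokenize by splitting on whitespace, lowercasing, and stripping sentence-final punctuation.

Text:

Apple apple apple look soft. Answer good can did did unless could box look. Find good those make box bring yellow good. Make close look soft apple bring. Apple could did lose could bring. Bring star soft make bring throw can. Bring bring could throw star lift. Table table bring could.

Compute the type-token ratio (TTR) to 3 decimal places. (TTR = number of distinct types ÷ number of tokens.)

N = 51 tokens, V = 21 types.
TTR = V / N = 21 / 51 = 0.412

0.412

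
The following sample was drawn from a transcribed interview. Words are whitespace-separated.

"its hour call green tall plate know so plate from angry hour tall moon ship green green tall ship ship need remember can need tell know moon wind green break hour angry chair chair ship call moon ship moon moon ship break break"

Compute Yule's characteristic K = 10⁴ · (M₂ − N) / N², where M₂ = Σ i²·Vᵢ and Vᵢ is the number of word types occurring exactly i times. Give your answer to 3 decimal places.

497.566

Frequencies: ship:6, moon:5, green:4, hour:3, tall:3, break:3, call:2, plate:2, know:2, angry:2, need:2, chair:2, its:1, so:1, from:1, remember:1, can:1, tell:1, wind:1
N = 43. Frequency spectrum: V_1=7, V_2=6, V_3=3, V_4=1, V_5=1, V_6=1
M₂ = 1²·7 + 2²·6 + 3²·3 + 4²·1 + 5²·1 + 6²·1 = 135
K = 10000 × (135 − 43) / 43² = 497.566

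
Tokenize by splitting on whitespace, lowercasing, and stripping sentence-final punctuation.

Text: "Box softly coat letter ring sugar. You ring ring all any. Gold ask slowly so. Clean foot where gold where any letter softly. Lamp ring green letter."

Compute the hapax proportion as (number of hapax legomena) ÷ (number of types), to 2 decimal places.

0.67

Frequencies: ring:4, letter:3, softly:2, any:2, gold:2, where:2, box:1, coat:1, sugar:1, you:1, all:1, ask:1, slowly:1, so:1, clean:1, foot:1, lamp:1, green:1
Hapax count = 12; type count = 18.
Ratio = 12 / 18 = 0.67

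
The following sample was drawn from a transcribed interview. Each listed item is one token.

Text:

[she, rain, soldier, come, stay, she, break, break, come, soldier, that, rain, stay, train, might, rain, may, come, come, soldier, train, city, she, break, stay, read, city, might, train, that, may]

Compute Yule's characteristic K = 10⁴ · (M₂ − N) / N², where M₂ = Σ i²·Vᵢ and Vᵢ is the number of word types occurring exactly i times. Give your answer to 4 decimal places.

582.7263

Frequencies: come:4, she:3, rain:3, soldier:3, stay:3, break:3, train:3, that:2, might:2, may:2, city:2, read:1
N = 31. Frequency spectrum: V_1=1, V_2=4, V_3=6, V_4=1
M₂ = 1²·1 + 2²·4 + 3²·6 + 4²·1 = 87
K = 10000 × (87 − 31) / 31² = 582.7263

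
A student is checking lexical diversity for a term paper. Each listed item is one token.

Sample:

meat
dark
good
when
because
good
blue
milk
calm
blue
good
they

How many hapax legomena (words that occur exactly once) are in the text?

Frequencies: good:3, blue:2, meat:1, dark:1, when:1, because:1, milk:1, calm:1, they:1
Hapax (freq=1): because, calm, dark, meat, milk, they, when

7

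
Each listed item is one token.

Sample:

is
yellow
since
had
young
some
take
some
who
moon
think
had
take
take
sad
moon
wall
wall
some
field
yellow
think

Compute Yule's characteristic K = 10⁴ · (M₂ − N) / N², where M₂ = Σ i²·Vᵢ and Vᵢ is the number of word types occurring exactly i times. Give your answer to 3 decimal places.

Frequencies: some:3, take:3, yellow:2, had:2, moon:2, think:2, wall:2, is:1, since:1, young:1, who:1, sad:1, field:1
N = 22. Frequency spectrum: V_1=6, V_2=5, V_3=2
M₂ = 1²·6 + 2²·5 + 3²·2 = 44
K = 10000 × (44 − 22) / 22² = 454.545

454.545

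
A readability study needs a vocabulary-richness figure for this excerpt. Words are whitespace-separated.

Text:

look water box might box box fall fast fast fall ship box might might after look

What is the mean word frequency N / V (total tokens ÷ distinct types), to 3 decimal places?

N = 16 tokens, V = 8 types.
Mean frequency = N / V = 16 / 8 = 2.000

2.000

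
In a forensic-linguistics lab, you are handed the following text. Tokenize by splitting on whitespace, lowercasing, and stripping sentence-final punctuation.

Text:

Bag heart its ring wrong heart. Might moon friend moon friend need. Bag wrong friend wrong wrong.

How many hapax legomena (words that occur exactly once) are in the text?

Frequencies: wrong:4, friend:3, bag:2, heart:2, moon:2, its:1, ring:1, might:1, need:1
Hapax (freq=1): its, might, need, ring

4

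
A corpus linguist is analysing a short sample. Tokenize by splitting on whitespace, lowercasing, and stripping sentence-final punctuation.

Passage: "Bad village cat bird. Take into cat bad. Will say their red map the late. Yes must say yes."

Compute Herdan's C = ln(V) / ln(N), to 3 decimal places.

N = 19, V = 15.
ln(V) = 2.708050, ln(N) = 2.944439
C = 2.708050 / 2.944439 = 0.920

0.920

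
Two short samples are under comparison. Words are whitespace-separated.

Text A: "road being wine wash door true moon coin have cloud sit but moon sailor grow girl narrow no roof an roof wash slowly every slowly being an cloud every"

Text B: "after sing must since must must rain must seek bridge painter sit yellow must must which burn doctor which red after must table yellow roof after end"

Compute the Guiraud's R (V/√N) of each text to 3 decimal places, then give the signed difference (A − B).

0.628

A: V=21, N=29, R=3.900
B: V=17, N=27, R=3.272
Difference = 3.900 − 3.272 = 0.628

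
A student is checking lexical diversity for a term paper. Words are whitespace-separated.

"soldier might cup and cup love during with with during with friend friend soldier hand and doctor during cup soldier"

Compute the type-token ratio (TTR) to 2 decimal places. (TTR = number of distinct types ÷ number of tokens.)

N = 20 tokens, V = 10 types.
TTR = V / N = 10 / 20 = 0.50

0.50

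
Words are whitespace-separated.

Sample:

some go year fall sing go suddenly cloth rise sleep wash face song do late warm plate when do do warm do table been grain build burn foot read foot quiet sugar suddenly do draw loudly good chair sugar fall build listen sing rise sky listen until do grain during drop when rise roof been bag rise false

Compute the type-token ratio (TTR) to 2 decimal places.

0.66

N = 58 tokens, V = 38 types.
TTR = V / N = 38 / 58 = 0.66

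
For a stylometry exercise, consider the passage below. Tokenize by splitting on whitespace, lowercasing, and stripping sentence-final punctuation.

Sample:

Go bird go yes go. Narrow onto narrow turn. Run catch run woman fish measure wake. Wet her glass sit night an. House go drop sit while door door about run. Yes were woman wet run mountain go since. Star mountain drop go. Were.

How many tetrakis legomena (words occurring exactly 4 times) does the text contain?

1

Frequencies: go:6, run:4, yes:2, narrow:2, woman:2, wet:2, sit:2, drop:2, door:2, were:2, mountain:2, bird:1, onto:1, turn:1, catch:1, fish:1, measure:1, wake:1, her:1, glass:1, … (7 more, each freq 1)
Words with frequency 4: run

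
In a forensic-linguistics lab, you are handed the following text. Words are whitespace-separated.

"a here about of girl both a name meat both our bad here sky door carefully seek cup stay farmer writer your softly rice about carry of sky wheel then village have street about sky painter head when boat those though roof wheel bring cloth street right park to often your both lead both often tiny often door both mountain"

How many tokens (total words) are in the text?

60

Tokens: a, here, about, of, girl, both, a, name, meat, both, our, bad, here, sky, door, carefully, seek, cup, stay, farmer, writer, your, softly, rice, about, carry, of, sky, wheel, then, village, have, street, about, sky, painter, head, when, boat, those, though, roof, wheel, bring, cloth, street, right, park, to, often, your, both, lead, both, often, tiny, often, door, both, mountain
N = 60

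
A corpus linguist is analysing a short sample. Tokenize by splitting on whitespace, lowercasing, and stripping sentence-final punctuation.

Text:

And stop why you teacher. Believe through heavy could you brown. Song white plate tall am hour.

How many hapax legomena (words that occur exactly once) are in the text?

Frequencies: you:2, and:1, stop:1, why:1, teacher:1, believe:1, through:1, heavy:1, could:1, brown:1, song:1, white:1, plate:1, tall:1, am:1, hour:1
Hapax (freq=1): am, and, believe, brown, could, heavy, hour, plate, song, stop, tall, teacher, through, white, why

15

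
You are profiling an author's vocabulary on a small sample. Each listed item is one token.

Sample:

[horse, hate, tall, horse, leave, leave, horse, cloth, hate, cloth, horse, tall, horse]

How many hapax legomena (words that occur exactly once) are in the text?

Frequencies: horse:5, hate:2, tall:2, leave:2, cloth:2
Hapax (freq=1): (none)

0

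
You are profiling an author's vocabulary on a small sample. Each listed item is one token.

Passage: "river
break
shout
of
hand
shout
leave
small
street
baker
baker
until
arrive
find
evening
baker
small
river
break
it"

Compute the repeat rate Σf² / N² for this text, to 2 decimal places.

Frequencies: baker:3, river:2, break:2, shout:2, small:2, of:1, hand:1, leave:1, street:1, until:1, arrive:1, find:1, evening:1, it:1
Σf² = 34; N² = 400
Repeat rate = 34 / 400 = 0.09

0.09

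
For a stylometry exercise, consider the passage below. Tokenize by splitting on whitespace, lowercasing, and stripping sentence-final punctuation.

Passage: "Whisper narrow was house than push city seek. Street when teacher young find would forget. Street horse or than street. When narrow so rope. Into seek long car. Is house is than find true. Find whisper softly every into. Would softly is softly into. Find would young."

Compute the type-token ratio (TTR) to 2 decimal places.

N = 47 tokens, V = 26 types.
TTR = V / N = 26 / 47 = 0.55

0.55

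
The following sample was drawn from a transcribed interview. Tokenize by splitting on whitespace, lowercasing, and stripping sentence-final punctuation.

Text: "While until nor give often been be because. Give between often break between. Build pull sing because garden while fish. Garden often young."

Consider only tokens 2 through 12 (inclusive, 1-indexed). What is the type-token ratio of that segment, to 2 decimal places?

Segment tokens 2–12: until, nor, give, often, been, be, because, give, between, often, break
Segment N = 11, segment V = 9.
TTR = 9 / 11 = 0.82

0.82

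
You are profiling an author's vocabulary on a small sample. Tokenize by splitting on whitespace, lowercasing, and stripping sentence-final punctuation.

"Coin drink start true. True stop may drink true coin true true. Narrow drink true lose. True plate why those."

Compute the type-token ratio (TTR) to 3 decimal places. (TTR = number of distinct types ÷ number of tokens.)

0.550

N = 20 tokens, V = 11 types.
TTR = V / N = 11 / 20 = 0.550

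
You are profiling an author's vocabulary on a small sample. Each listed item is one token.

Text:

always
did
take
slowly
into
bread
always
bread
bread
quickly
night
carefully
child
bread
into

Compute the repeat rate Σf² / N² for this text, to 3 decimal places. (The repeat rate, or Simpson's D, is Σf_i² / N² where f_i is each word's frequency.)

0.138

Frequencies: bread:4, always:2, into:2, did:1, take:1, slowly:1, quickly:1, night:1, carefully:1, child:1
Σf² = 31; N² = 225
Repeat rate = 31 / 225 = 0.138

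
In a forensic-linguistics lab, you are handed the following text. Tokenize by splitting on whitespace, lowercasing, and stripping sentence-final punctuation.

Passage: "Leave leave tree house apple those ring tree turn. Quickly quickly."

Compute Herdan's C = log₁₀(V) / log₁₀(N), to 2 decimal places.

0.87

N = 11, V = 8.
log₁₀(V) = 0.903090, log₁₀(N) = 1.041393
C = 0.903090 / 1.041393 = 0.87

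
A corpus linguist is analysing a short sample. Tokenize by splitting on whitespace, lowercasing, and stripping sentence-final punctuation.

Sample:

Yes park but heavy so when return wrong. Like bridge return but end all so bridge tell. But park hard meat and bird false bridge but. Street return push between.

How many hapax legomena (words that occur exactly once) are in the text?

16

Frequencies: but:4, return:3, bridge:3, park:2, so:2, yes:1, heavy:1, when:1, wrong:1, like:1, end:1, all:1, tell:1, hard:1, meat:1, and:1, bird:1, false:1, street:1, push:1, … (1 more, each freq 1)
Hapax (freq=1): all, and, between, bird, end, false, hard, heavy, like, meat, push, street, tell, when, wrong, yes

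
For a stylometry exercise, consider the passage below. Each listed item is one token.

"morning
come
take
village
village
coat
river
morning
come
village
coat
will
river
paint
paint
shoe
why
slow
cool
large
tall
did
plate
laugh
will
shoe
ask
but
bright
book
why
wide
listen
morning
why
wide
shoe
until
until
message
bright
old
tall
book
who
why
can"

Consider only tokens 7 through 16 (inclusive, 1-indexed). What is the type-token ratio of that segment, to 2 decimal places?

Segment tokens 7–16: river, morning, come, village, coat, will, river, paint, paint, shoe
Segment N = 10, segment V = 8.
TTR = 8 / 10 = 0.80

0.80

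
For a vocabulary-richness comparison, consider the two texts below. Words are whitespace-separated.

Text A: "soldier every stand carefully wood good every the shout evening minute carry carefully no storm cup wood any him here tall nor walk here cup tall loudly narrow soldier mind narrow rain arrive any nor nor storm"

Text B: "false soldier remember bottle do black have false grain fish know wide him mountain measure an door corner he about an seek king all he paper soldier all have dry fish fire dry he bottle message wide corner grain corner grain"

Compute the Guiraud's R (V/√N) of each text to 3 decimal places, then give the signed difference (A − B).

0.049

A: V=25, N=37, R=4.110
B: V=26, N=41, R=4.061
Difference = 4.110 − 4.061 = 0.049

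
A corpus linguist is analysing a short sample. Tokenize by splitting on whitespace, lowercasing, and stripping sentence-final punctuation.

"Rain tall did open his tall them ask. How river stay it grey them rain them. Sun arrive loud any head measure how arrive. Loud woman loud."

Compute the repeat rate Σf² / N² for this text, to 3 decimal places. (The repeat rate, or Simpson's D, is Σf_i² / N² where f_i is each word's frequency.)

0.064

Frequencies: them:3, loud:3, rain:2, tall:2, how:2, arrive:2, did:1, open:1, his:1, ask:1, river:1, stay:1, it:1, grey:1, sun:1, any:1, head:1, measure:1, woman:1
Σf² = 47; N² = 729
Repeat rate = 47 / 729 = 0.064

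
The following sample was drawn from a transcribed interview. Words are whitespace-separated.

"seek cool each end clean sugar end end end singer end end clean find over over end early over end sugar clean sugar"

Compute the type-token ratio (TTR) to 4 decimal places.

N = 23 tokens, V = 10 types.
TTR = V / N = 10 / 23 = 0.4348

0.4348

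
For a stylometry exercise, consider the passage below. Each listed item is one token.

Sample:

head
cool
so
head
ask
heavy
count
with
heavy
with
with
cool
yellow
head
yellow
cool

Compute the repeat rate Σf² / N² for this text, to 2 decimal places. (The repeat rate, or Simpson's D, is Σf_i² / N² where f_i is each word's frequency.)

Frequencies: head:3, cool:3, with:3, heavy:2, yellow:2, so:1, ask:1, count:1
Σf² = 38; N² = 256
Repeat rate = 38 / 256 = 0.15

0.15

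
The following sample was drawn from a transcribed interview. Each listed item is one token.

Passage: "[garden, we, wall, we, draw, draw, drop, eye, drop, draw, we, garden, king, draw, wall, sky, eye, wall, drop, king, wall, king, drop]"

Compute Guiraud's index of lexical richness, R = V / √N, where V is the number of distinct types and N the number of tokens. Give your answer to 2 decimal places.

1.67

N = 23, V = 8.
√N = 4.795832
R = 8 / 4.795832 = 1.67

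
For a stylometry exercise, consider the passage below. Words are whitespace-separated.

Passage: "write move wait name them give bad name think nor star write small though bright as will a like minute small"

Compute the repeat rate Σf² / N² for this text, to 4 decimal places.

Frequencies: write:2, name:2, small:2, move:1, wait:1, them:1, give:1, bad:1, think:1, nor:1, star:1, though:1, bright:1, as:1, will:1, a:1, like:1, minute:1
Σf² = 27; N² = 441
Repeat rate = 27 / 441 = 0.0612

0.0612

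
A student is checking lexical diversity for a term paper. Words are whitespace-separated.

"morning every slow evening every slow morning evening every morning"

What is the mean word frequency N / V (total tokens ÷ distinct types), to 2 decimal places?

2.50

N = 10 tokens, V = 4 types.
Mean frequency = N / V = 10 / 4 = 2.50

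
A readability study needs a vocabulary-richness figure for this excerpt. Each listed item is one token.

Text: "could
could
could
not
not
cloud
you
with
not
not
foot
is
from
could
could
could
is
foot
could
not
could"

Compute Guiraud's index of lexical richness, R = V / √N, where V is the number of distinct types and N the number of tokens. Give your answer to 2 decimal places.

N = 21, V = 8.
√N = 4.582576
R = 8 / 4.582576 = 1.75

1.75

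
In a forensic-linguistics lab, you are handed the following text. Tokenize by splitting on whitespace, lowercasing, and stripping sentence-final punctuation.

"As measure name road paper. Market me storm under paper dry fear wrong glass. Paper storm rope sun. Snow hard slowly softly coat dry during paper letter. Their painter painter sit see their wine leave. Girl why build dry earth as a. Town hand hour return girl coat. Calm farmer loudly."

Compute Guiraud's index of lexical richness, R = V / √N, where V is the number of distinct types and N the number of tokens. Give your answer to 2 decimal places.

N = 51, V = 40.
√N = 7.141428
R = 40 / 7.141428 = 5.60

5.60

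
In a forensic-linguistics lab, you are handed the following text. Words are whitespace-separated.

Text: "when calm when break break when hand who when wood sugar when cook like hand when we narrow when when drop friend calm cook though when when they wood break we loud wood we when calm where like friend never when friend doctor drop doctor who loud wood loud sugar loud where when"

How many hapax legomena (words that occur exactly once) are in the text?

4

Frequencies: when:13, wood:4, loud:4, calm:3, break:3, we:3, friend:3, hand:2, who:2, sugar:2, cook:2, like:2, drop:2, where:2, doctor:2, narrow:1, though:1, they:1, never:1
Hapax (freq=1): narrow, never, they, though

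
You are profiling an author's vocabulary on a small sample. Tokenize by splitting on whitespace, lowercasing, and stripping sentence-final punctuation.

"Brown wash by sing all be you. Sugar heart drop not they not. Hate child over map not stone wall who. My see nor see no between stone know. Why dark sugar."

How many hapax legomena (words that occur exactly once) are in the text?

23

Frequencies: not:3, sugar:2, stone:2, see:2, brown:1, wash:1, by:1, sing:1, all:1, be:1, you:1, heart:1, drop:1, they:1, hate:1, child:1, over:1, map:1, wall:1, who:1, … (7 more, each freq 1)
Hapax (freq=1): all, be, between, brown, by, child, dark, drop, hate, heart, know, map, my, no, nor, over, sing, they, wall, wash, who, why, you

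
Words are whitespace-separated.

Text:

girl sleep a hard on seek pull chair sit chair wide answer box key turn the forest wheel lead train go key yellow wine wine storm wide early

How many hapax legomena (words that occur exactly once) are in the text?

20

Frequencies: chair:2, wide:2, key:2, wine:2, girl:1, sleep:1, a:1, hard:1, on:1, seek:1, pull:1, sit:1, answer:1, box:1, turn:1, the:1, forest:1, wheel:1, lead:1, train:1, … (4 more, each freq 1)
Hapax (freq=1): a, answer, box, early, forest, girl, go, hard, lead, on, pull, seek, sit, sleep, storm, the, train, turn, wheel, yellow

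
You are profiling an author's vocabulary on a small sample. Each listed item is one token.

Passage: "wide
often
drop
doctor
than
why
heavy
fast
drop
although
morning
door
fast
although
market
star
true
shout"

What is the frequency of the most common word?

Frequencies: drop:2, fast:2, although:2, wide:1, often:1, doctor:1, than:1, why:1, heavy:1, morning:1, door:1, market:1, star:1, true:1, shout:1
Most common: 'drop' with frequency 2.

2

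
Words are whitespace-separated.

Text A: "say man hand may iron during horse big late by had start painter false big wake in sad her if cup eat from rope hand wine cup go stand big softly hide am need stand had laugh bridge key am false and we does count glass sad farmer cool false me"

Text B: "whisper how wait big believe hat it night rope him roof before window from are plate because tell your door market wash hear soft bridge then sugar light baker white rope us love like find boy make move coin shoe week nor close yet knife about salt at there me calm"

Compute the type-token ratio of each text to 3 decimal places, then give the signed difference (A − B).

-0.176

TTR(A) = 41/51 = 0.804
TTR(B) = 50/51 = 0.980
Difference = 0.804 − 0.980 = -0.176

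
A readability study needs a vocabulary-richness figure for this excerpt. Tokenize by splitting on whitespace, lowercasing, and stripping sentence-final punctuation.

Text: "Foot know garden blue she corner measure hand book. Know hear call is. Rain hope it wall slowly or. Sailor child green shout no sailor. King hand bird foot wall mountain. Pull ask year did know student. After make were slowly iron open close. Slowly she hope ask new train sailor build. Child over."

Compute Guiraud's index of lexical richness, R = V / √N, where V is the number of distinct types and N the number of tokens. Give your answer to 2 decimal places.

N = 54, V = 41.
√N = 7.348469
R = 41 / 7.348469 = 5.58

5.58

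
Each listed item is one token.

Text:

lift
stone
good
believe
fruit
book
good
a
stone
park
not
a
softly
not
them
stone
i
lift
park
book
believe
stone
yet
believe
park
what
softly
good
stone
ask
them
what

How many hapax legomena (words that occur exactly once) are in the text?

4

Frequencies: stone:5, good:3, believe:3, park:3, lift:2, book:2, a:2, not:2, softly:2, them:2, what:2, fruit:1, i:1, yet:1, ask:1
Hapax (freq=1): ask, fruit, i, yet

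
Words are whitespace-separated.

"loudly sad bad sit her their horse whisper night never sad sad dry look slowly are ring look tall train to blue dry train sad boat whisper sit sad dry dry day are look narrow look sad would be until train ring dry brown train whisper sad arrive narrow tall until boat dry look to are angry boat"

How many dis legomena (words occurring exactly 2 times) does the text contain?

6

Frequencies: sad:7, dry:6, look:5, train:4, whisper:3, are:3, boat:3, sit:2, ring:2, tall:2, to:2, narrow:2, until:2, loudly:1, bad:1, her:1, their:1, horse:1, night:1, never:1, … (8 more, each freq 1)
Words with frequency 2: narrow, ring, sit, tall, to, until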